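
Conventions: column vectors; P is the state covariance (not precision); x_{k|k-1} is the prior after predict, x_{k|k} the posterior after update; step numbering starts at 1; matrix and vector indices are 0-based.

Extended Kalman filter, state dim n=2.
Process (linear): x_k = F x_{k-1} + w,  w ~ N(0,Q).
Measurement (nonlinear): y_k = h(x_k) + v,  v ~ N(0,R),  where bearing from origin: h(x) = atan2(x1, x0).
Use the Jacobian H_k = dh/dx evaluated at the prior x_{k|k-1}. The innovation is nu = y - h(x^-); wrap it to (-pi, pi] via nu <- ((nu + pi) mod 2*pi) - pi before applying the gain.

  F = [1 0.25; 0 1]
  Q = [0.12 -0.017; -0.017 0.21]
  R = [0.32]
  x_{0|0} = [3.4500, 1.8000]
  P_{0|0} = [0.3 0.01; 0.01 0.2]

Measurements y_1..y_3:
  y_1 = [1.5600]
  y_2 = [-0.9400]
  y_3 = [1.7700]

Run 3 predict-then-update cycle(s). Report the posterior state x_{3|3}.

step 1: x^-=[3.9000, 1.8000]  P^-=[0.4375 0.0430; 0.0430 0.4100]  H_jac=[-0.0976 0.2114]  S=[0.3407]  K=[-0.0986; 0.2421]  nu=[1.1276]  x^+=[3.7888, 2.0729]  P^+=[0.4342 0.0511; 0.0511 0.3900]
step 2: x^-=[4.3071, 2.0729]  P^-=[0.6041 0.1316; 0.1316 0.6000]  H_jac=[-0.0907 0.1885]  S=[0.3418]  K=[-0.0878; 0.2960]  nu=[-1.3886]  x^+=[4.4289, 1.6619]  P^+=[0.6015 0.1405; 0.1405 0.5701]
step 3: x^-=[4.8444, 1.6619]  P^-=[0.8274 0.2660; 0.2660 0.7801]  H_jac=[-0.0634 0.1847]  S=[0.3437]  K=[-0.0096; 0.3701]  nu=[1.4395]  x^+=[4.8306, 2.1947]  P^+=[0.8274 0.2673; 0.2673 0.7330]

x_post = [4.8306, 2.1947]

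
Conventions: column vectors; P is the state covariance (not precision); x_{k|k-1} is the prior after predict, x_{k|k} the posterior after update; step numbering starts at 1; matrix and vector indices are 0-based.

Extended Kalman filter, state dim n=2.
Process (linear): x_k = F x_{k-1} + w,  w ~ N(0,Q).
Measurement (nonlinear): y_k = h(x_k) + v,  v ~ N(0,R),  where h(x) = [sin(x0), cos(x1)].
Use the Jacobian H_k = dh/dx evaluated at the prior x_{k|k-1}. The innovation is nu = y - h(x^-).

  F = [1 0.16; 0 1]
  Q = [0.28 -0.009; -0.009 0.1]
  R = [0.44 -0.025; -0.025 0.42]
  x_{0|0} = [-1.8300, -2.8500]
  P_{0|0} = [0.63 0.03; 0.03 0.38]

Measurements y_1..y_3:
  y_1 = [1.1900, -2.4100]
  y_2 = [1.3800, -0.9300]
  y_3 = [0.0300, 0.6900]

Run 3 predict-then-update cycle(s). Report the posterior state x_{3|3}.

x_post = [-5.6459, -4.0798]

step 1: x^-=[-2.2860, -2.8500]  P^-=[0.9293 0.0818; 0.0818 0.4800]  H_jac=[-0.6558 0.0000; 0.0000 0.2875]  S=[0.8396 -0.0404; -0.0404 0.4597]  K=[-0.7264 -0.0127; -0.0496 0.2958]  nu=[1.9450, -1.4522]  x^+=[-3.6804, -3.3762]  P^+=[0.4869 0.0446; 0.0446 0.4365]
step 2: x^-=[-4.2206, -3.3762]  P^-=[0.7924 0.1054; 0.1054 0.5365]  H_jac=[-0.4722 0.0000; 0.0000 -0.2324]  S=[0.6167 -0.0134; -0.0134 0.4490]  K=[-0.6083 -0.0728; -0.0868 -0.2803]  nu=[0.4985, 0.0426]  x^+=[-4.5269, -3.4314]  P^+=[0.5630 0.0661; 0.0661 0.4972]
step 3: x^-=[-5.0760, -3.4314]  P^-=[0.8768 0.1366; 0.1366 0.5972]  H_jac=[0.3556 0.0000; 0.0000 -0.2858]  S=[0.5509 -0.0389; -0.0389 0.4688]  K=[0.5635 -0.0366; 0.0629 -0.3589]  nu=[-0.9046, 1.6483]  x^+=[-5.6459, -4.0798]  P^+=[0.6997 0.1030; 0.1030 0.5329]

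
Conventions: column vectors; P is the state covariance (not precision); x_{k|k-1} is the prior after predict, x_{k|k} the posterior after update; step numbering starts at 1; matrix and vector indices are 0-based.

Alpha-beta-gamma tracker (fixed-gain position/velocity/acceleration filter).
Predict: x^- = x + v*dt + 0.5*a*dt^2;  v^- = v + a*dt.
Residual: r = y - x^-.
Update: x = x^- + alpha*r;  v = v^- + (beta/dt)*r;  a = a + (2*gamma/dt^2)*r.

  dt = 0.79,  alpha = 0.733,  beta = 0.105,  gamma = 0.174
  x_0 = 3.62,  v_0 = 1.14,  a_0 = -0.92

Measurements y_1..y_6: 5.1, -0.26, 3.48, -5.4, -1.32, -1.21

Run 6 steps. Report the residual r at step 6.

resid = 7.5881

step 1: x_pred=4.2335  r=0.8665  x^+=4.8686  v^+=0.5284  a^+=-0.4368
step 2: x_pred=5.1497  r=-5.4097  x^+=1.1844  v^+=-0.5358  a^+=-3.4533
step 3: x_pred=-0.3165  r=3.7965  x^+=2.4663  v^+=-2.7593  a^+=-1.3364
step 4: x_pred=-0.1305  r=-5.2695  x^+=-3.9931  v^+=-4.5154  a^+=-4.2747
step 5: x_pred=-8.8942  r=7.5742  x^+=-3.3423  v^+=-6.8857  a^+=-0.0513
step 6: x_pred=-8.7981  r=7.5881  x^+=-3.2360  v^+=-5.9177  a^+=4.1798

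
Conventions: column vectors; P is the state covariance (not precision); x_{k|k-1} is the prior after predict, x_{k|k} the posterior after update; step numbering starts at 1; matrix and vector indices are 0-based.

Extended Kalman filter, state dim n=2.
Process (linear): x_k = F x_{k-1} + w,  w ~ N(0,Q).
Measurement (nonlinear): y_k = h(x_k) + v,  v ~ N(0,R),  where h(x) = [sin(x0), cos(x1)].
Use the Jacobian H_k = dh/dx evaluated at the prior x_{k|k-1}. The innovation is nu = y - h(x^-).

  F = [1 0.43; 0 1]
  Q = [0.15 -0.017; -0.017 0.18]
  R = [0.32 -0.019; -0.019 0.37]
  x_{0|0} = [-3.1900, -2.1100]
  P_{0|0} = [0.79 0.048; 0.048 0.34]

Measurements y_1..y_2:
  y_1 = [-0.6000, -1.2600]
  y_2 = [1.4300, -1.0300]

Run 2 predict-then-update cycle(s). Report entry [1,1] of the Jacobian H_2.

H_jac[1,1] = 0.6289

step 1: x^-=[-4.0973, -2.1100]  P^-=[1.0441 0.1772; 0.1772 0.5200]  H_jac=[-0.5770 0.0000; 0.0000 0.8581]  S=[0.6677 -0.1067; -0.1067 0.7529]  K=[-0.8903 0.0757; -0.0597 0.5842]  nu=[-1.4167, -0.7465]  x^+=[-2.8925, -2.4615]  P^+=[0.4962 0.0524; 0.0524 0.2532]
step 2: x^-=[-3.9510, -2.4615]  P^-=[0.7381 0.1443; 0.1443 0.4332]  H_jac=[-0.6899 0.0000; 0.0000 0.6289]  S=[0.6713 -0.0816; -0.0816 0.5413]  K=[-0.7519 0.0542; -0.0887 0.4899]  nu=[0.7061, -0.2525]  x^+=[-4.4956, -2.6478]  P^+=[0.3502 0.0546; 0.0546 0.2909]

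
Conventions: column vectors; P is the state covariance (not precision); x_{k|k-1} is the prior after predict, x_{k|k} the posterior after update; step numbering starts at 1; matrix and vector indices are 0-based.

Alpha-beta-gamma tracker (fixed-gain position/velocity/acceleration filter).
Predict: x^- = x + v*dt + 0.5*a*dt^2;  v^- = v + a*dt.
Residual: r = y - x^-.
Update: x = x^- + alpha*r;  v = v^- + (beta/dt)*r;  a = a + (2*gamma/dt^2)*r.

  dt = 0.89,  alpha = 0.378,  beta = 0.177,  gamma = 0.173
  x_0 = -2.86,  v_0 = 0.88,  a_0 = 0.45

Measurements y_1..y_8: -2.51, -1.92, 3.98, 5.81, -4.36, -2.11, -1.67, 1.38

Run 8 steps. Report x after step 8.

step 1: x_pred=-1.8986  r=-0.6114  x^+=-2.1297  v^+=1.1589  a^+=0.1829
step 2: x_pred=-1.0258  r=-0.8942  x^+=-1.3638  v^+=1.1439  a^+=-0.2077
step 3: x_pred=-0.4280  r=4.4080  x^+=1.2382  v^+=1.8357  a^+=1.7178
step 4: x_pred=3.5523  r=2.2577  x^+=4.4057  v^+=3.8136  a^+=2.7040
step 5: x_pred=8.8707  r=-13.2307  x^+=3.8695  v^+=3.5888  a^+=-3.0754
step 6: x_pred=5.8456  r=-7.9556  x^+=2.8384  v^+=-0.7304  a^+=-6.5505
step 7: x_pred=-0.4060  r=-1.2640  x^+=-0.8838  v^+=-6.8117  a^+=-7.1026
step 8: x_pred=-9.7592  r=11.1392  x^+=-5.5486  v^+=-10.9177  a^+=-2.2369

x_post = -5.5486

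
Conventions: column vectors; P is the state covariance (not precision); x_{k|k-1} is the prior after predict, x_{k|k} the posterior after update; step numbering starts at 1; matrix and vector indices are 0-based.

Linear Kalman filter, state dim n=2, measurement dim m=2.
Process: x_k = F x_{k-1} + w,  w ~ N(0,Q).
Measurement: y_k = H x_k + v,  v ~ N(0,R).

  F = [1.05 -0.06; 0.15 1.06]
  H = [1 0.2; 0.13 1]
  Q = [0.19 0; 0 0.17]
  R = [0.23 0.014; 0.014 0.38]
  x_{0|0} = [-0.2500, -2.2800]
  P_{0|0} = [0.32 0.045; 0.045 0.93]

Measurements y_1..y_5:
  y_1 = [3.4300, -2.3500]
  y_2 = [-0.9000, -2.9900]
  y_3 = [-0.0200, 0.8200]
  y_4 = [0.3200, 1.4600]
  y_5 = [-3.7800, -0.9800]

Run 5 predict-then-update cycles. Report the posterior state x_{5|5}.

step 1: x^-=[-0.1257, -2.4543]  P^-=[0.5405 0.0409; 0.0409 1.2365]  S=[0.8363 0.3735; 0.3735 1.6362]  K=[0.6968 -0.0911; 0.0063 0.7575]  nu=[4.0466, 0.1206]  x^+=[2.6827, -2.3374]  P^+=[0.1683 -0.0467; -0.0467 0.2940]
step 2: x^-=[2.9571, -2.0753]  P^-=[0.3825 -0.0438; -0.0438 0.4893]  S=[0.6146 0.1166; 0.1166 0.8643]  K=[0.6228 -0.0772; -0.0187 0.5620]  nu=[-3.4421, -1.2991]  x^+=[0.9136, -2.7410]  P^+=[0.1502 -0.0401; -0.0401 0.2185]
step 3: x^-=[1.1238, -2.7684]  P^-=[0.3614 -0.0346; -0.0346 0.4061]  S=[0.5939 0.1068; 0.1068 0.7833]  K=[0.6091 -0.0671; -0.0139 0.5147]  nu=[-0.5901, 3.4423]  x^+=[0.5332, -0.9885]  P^+=[0.1463 -0.0360; -0.0360 0.2001]
step 4: x^-=[0.6192, -0.9678]  P^-=[0.3566 -0.0294; -0.0294 0.3866]  S=[0.5903 0.1075; 0.1075 0.7650]  K=[0.6056 -0.0630; -0.0102 0.5018]  nu=[-0.1056, 2.3473]  x^+=[0.4074, 0.2112]  P^+=[0.1453 -0.0343; -0.0343 0.1950]
step 5: x^-=[0.4151, 0.2850]  P^-=[0.3552 -0.0274; -0.0274 0.3815]  S=[0.5895 0.1083; 0.1083 0.7603]  K=[0.6045 -0.0615; -0.0087 0.4983]  nu=[-4.2521, -1.3190]  x^+=[-2.0744, -0.3353]  P^+=[0.1449 -0.0337; -0.0337 0.1936]

x_post = [-2.0744, -0.3353]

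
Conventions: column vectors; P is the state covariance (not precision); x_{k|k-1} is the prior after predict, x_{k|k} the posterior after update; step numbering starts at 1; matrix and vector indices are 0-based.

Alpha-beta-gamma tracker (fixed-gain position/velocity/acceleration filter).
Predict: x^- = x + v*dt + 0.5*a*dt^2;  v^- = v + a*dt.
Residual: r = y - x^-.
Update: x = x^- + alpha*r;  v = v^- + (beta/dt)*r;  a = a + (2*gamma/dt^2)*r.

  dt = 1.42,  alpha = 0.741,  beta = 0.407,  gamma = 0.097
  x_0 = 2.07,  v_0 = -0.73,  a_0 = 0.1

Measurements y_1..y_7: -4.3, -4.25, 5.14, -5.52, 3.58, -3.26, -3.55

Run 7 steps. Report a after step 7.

step 1: x_pred=1.1342  r=-5.4342  x^+=-2.8925  v^+=-2.1456  a^+=-0.4228
step 2: x_pred=-6.3655  r=2.1155  x^+=-4.7979  v^+=-2.1396  a^+=-0.2193
step 3: x_pred=-8.0573  r=13.1973  x^+=1.7219  v^+=1.3316  a^+=1.0504
step 4: x_pred=4.6718  r=-10.1918  x^+=-2.8803  v^+=-0.0980  a^+=0.0699
step 5: x_pred=-2.9490  r=6.5290  x^+=1.8890  v^+=1.8726  a^+=0.6980
step 6: x_pred=5.2518  r=-8.5118  x^+=-1.0554  v^+=0.4241  a^+=-0.1209
step 7: x_pred=-0.5751  r=-2.9749  x^+=-2.7795  v^+=-0.6002  a^+=-0.4071

a_post = -0.4071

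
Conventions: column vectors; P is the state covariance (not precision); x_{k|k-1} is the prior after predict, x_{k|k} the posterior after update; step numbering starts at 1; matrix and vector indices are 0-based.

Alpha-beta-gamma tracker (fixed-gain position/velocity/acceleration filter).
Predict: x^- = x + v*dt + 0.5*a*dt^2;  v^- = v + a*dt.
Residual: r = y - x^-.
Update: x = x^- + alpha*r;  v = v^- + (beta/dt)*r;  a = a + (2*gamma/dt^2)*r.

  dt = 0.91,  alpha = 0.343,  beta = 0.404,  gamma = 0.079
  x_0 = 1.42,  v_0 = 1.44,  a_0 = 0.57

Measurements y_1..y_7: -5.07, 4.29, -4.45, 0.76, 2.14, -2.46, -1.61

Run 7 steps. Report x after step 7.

x_post = -0.3806

step 1: x_pred=2.9664  r=-8.0364  x^+=0.2099  v^+=-1.6091  a^+=-0.9633
step 2: x_pred=-1.6532  r=5.9432  x^+=0.3853  v^+=0.1528  a^+=0.1706
step 3: x_pred=0.5950  r=-5.0450  x^+=-1.1354  v^+=-1.9317  a^+=-0.7919
step 4: x_pred=-3.2212  r=3.9812  x^+=-1.8556  v^+=-0.8849  a^+=-0.0323
step 5: x_pred=-2.6743  r=4.8143  x^+=-1.0230  v^+=1.2230  a^+=0.8862
step 6: x_pred=0.4569  r=-2.9169  x^+=-0.5436  v^+=0.7345  a^+=0.3297
step 7: x_pred=0.2613  r=-1.8713  x^+=-0.3806  v^+=0.2037  a^+=-0.0274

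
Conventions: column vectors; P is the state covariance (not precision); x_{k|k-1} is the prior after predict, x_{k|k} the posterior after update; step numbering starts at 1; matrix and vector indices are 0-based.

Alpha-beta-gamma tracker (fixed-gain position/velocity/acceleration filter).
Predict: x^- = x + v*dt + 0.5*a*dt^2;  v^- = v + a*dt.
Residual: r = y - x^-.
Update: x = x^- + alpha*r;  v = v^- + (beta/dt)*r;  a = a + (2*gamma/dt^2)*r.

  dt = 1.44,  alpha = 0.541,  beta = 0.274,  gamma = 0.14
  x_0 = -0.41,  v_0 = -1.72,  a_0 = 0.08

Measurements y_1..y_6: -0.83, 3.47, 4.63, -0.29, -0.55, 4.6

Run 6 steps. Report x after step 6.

x_post = 4.8635

step 1: x_pred=-2.8039  r=1.9739  x^+=-1.7360  v^+=-1.2292  a^+=0.3465
step 2: x_pred=-3.1468  r=6.6168  x^+=0.4329  v^+=0.5288  a^+=1.2400
step 3: x_pred=2.4800  r=2.1500  x^+=3.6432  v^+=2.7235  a^+=1.5303
step 4: x_pred=9.1516  r=-9.4416  x^+=4.0437  v^+=3.1306  a^+=0.2554
step 5: x_pred=8.8166  r=-9.3666  x^+=3.7493  v^+=1.7161  a^+=-1.0094
step 6: x_pred=5.1740  r=-0.5740  x^+=4.8635  v^+=0.1534  a^+=-1.0869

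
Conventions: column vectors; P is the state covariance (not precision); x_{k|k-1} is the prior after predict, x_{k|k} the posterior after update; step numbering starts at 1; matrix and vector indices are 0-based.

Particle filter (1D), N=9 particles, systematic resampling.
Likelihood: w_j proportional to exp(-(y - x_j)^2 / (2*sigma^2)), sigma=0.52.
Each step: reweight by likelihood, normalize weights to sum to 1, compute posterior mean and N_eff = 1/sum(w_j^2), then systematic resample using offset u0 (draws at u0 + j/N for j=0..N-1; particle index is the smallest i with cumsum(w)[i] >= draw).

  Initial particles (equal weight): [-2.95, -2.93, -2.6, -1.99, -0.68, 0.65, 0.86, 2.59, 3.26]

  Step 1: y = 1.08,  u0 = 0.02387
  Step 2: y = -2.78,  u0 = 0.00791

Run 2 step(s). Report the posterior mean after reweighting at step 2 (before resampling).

post_mean = 0.6656

step 1: w=[0.0000, 0.0000, 0.0000, 0.0000, 0.0020, 0.4324, 0.5565, 0.0090, 0.0001]  mean=0.7819  Neff=2.0129  idx=[5, 5, 5, 5, 6, 6, 6, 6, 6]
step 2: w=[0.2314, 0.2314, 0.2314, 0.2314, 0.0149, 0.0149, 0.0149, 0.0149, 0.0149]  mean=0.6656  Neff=4.6441  idx=[0, 0, 0, 1, 1, 2, 2, 3, 3]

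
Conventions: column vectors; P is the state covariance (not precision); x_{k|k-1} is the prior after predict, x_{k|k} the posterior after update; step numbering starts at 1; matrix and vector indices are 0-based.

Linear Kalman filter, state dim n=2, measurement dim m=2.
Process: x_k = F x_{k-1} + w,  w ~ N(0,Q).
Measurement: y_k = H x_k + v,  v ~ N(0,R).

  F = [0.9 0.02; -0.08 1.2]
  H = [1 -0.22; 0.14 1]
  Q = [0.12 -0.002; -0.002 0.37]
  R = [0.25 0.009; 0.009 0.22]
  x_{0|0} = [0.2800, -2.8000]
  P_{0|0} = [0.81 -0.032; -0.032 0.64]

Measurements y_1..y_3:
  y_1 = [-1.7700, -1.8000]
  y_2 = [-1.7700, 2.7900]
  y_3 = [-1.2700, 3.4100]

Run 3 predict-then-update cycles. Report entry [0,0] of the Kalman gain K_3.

step 1: x^-=[0.1960, -3.3824]  P^-=[0.7752 -0.0795; -0.0795 1.3029]  S=[1.1232 -0.2461; -0.2461 1.5159]  K=[0.7361 0.1387; -0.1443 0.8287]  nu=[-2.7101, 1.5550]  x^+=[-1.5833, -1.7025]  P^+=[0.1877 0.0109; 0.0109 0.1795]
step 2: x^-=[-1.4590, -1.9164]  P^-=[0.2725 0.0005; 0.0005 0.6276]  S=[0.5526 -0.0904; -0.0904 0.8531]  K=[0.5091 0.0993; -0.1308 0.7219]  nu=[-0.7326, 4.9107]  x^+=[-1.3444, 1.7244]  P^+=[0.1300 0.0082; 0.0082 0.1565]
step 3: x^-=[-1.1755, 2.1769]  P^-=[0.2256 0.0013; 0.0013 0.5946]  S=[0.5039 -0.0890; -0.0890 0.8194]  K=[0.4632 0.0904; -0.1314 0.7116]  nu=[0.3844, 1.3977]  x^+=[-0.8711, 3.1210]  P^+=[0.1183 0.0075; 0.0075 0.1543]

K[0,0] = 0.4632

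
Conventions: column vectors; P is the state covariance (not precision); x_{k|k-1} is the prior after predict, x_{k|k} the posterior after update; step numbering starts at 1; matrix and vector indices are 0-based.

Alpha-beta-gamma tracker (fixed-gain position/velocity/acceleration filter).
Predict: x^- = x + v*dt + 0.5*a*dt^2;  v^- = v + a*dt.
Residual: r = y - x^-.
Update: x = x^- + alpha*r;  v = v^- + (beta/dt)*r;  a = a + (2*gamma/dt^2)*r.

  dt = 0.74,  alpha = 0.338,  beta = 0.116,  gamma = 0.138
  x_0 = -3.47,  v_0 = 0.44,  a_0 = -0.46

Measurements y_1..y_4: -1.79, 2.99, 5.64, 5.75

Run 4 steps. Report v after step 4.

step 1: x_pred=-3.2703  r=1.4803  x^+=-2.7700  v^+=0.3317  a^+=0.2861
step 2: x_pred=-2.4462  r=5.4362  x^+=-0.6088  v^+=1.3955  a^+=3.0261
step 3: x_pred=1.2525  r=4.3875  x^+=2.7355  v^+=4.3226  a^+=5.2375
step 4: x_pred=7.3682  r=-1.6182  x^+=6.8213  v^+=7.9447  a^+=4.4219

v_post = 7.9447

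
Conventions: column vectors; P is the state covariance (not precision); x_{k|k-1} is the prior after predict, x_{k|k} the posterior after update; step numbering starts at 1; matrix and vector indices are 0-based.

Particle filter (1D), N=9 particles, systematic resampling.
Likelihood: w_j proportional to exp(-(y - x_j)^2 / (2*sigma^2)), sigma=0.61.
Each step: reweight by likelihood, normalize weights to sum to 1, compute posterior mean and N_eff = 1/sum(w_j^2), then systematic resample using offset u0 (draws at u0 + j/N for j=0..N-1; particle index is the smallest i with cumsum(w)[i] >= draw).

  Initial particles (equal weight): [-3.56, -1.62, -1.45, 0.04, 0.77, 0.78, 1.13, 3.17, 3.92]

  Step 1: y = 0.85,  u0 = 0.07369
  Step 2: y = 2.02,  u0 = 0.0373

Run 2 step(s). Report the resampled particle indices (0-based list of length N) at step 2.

step 1: w=[0.0000, 0.0001, 0.0002, 0.1255, 0.3004, 0.3010, 0.2727, 0.0002, 0.0000]  mean=0.7794  Neff=3.6916  idx=[3, 4, 4, 4, 5, 5, 6, 6, 6]
step 2: w=[0.0031, 0.0738, 0.0738, 0.0738, 0.0763, 0.0763, 0.2077, 0.2077, 0.2077]  mean=0.9936  Neff=6.3544  idx=[1, 2, 4, 5, 6, 7, 7, 8, 8]

resampled_idx = [1, 2, 4, 5, 6, 7, 7, 8, 8]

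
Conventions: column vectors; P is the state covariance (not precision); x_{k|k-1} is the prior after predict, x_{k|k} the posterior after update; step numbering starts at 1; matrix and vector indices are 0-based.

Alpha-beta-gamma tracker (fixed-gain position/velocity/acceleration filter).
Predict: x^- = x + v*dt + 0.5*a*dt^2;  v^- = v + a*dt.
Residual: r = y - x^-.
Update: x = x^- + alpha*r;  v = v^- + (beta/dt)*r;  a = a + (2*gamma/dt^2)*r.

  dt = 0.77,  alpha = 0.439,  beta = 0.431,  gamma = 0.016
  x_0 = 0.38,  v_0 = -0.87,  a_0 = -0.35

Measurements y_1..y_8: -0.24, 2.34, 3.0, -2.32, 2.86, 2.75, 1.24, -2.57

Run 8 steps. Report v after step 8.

step 1: x_pred=-0.3937  r=0.1537  x^+=-0.3262  v^+=-1.0535  a^+=-0.3417
step 2: x_pred=-1.2387  r=3.5787  x^+=0.3324  v^+=0.6865  a^+=-0.1486
step 3: x_pred=0.8169  r=2.1831  x^+=1.7753  v^+=1.7941  a^+=-0.0307
step 4: x_pred=3.1476  r=-5.4676  x^+=0.7473  v^+=-1.2900  a^+=-0.3258
step 5: x_pred=-0.3426  r=3.2026  x^+=1.0634  v^+=0.2517  a^+=-0.1530
step 6: x_pred=1.2118  r=1.5382  x^+=1.8871  v^+=0.9949  a^+=-0.0700
step 7: x_pred=2.6324  r=-1.3924  x^+=2.0211  v^+=0.1616  a^+=-0.1451
step 8: x_pred=2.1026  r=-4.6726  x^+=0.0513  v^+=-2.5655  a^+=-0.3973

v_post = -2.5655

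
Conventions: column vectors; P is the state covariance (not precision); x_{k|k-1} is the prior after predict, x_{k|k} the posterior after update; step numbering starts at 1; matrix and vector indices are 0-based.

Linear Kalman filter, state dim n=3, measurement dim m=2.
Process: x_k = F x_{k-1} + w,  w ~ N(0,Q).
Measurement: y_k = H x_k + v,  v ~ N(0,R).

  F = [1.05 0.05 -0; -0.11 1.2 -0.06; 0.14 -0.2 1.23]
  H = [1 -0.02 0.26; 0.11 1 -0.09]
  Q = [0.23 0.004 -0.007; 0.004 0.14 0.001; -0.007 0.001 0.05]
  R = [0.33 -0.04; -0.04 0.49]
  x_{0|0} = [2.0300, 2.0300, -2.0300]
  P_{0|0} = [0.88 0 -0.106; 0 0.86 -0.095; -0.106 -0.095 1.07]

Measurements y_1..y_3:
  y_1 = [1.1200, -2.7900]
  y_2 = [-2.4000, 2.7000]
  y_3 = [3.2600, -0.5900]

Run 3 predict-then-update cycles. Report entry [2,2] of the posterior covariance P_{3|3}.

step 1: x^-=[2.2330, 2.3345, -2.6187]  P^-=[1.2024 -0.0391 -0.0290; -0.0391 1.4052 -0.4240; -0.0290 -0.4240 1.7307]  S=[1.6408 -0.1246; -0.1246 1.9921]  K=[0.7358 0.0941; -0.0535 0.7190; 0.2407 -0.2776]  nu=[-0.3854, -5.6058]  x^+=[1.4219, -1.6757, -1.1552]  P^+=[0.3136 -0.0439 -0.2901; -0.0439 0.3609 0.0182; -0.2901 0.0182 1.4655]
step 2: x^-=[1.4092, -2.0979, -0.8867]  P^-=[0.5720 -0.0475 -0.3292; -0.0475 0.6740 -0.1383; -0.3292 -0.1383 2.1813]  S=[0.8819 -0.1049; -0.1049 1.2095]  K=[0.5629 0.0861; -0.0433 0.5594; 0.2389 -0.2858]  nu=[-3.6206, 4.5631]  x^+=[-0.2359, 0.6116, -3.0561]  P^+=[0.2938 -0.0516 -0.4328; -0.0516 0.2887 0.0796; -0.4328 0.0796 2.0178]
step 3: x^-=[-0.2171, 0.9432, -3.9143]  P^-=[0.5492 -0.0503 -0.5102; -0.0503 0.5630 -0.0509; -0.5102 -0.0509 2.9347]  S=[0.8151 -0.0917; -0.0917 1.0916]  K=[0.5230 0.0953; -0.0342 0.5120; 0.2758 -0.3168]  nu=[4.5137, -1.8616]  x^+=[1.9663, -0.1641, -2.0798]  P^+=[0.3255 -0.0647 -0.6076; -0.0647 0.2727 0.1478; -0.6076 0.1478 2.7472]

P_post[2,2] = 2.7472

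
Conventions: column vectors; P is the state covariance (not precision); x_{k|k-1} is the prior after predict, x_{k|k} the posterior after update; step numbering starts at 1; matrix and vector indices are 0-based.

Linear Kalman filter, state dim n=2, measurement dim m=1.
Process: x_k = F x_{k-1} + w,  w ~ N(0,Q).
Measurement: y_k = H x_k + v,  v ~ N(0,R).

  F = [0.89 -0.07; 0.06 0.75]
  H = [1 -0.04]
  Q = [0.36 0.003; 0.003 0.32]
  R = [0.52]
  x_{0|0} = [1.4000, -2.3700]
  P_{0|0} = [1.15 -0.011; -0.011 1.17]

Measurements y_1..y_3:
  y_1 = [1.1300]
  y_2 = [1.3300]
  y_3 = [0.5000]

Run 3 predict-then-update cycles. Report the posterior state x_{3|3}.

x_post = [0.7982, -0.7939]

step 1: x^-=[1.4119, -1.6935]  P^-=[1.2780 -0.0043; -0.0043 0.9813]  S=[1.7999]  K=[0.7101; -0.0242]  nu=[-0.3496]  x^+=[1.1636, -1.6850]  P^+=[0.3703 0.0266; 0.0266 0.9802]
step 2: x^-=[1.1536, -1.1940]  P^-=[0.6548 -0.0110; -0.0110 0.8751]  S=[1.1771]  K=[0.5567; -0.0391]  nu=[0.1287]  x^+=[1.2252, -1.1990]  P^+=[0.2901 0.0146; 0.0146 0.8733]
step 3: x^-=[1.1744, -0.8257]  P^-=[0.5922 -0.0177; -0.0177 0.8136]  S=[1.1149]  K=[0.5318; -0.0450]  nu=[-0.7074]  x^+=[0.7982, -0.7939]  P^+=[0.2769 0.0090; 0.0090 0.8113]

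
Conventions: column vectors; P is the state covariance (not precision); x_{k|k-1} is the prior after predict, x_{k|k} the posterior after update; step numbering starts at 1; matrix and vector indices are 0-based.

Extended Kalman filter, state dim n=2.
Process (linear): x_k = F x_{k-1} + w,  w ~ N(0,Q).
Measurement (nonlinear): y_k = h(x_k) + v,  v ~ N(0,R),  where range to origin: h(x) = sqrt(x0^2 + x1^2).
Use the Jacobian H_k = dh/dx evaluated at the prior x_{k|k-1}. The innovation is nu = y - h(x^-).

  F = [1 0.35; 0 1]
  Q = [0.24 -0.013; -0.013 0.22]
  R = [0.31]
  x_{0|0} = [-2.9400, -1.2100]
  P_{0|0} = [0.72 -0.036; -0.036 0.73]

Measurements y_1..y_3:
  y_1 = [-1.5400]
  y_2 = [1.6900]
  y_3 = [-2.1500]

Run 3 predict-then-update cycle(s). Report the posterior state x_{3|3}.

step 1: x^-=[-3.3635, -1.2100]  P^-=[1.0242 0.2065; 0.2065 0.9500]  H_jac=[-0.9410 -0.3385]  S=[1.4573]  K=[-0.7093; -0.3540]  nu=[-5.1145]  x^+=[0.2643, 0.6006]  P^+=[0.2910 -0.1594; -0.1594 0.7674]
step 2: x^-=[0.4745, 0.6006]  P^-=[0.5134 0.0962; 0.0962 0.9874]  H_jac=[0.6199 0.7847]  S=[1.2088]  K=[0.3257; 0.6902]  nu=[0.9246]  x^+=[0.7757, 1.2388]  P^+=[0.3852 -0.1756; -0.1756 0.4115]
step 3: x^-=[1.2093, 1.2388]  P^-=[0.5526 -0.0446; -0.0446 0.6315]  H_jac=[0.6985 0.7156]  S=[0.8584]  K=[0.4125; 0.4901]  nu=[-3.8811]  x^+=[-0.3918, -0.6633]  P^+=[0.4066 -0.2182; -0.2182 0.4253]

x_post = [-0.3918, -0.6633]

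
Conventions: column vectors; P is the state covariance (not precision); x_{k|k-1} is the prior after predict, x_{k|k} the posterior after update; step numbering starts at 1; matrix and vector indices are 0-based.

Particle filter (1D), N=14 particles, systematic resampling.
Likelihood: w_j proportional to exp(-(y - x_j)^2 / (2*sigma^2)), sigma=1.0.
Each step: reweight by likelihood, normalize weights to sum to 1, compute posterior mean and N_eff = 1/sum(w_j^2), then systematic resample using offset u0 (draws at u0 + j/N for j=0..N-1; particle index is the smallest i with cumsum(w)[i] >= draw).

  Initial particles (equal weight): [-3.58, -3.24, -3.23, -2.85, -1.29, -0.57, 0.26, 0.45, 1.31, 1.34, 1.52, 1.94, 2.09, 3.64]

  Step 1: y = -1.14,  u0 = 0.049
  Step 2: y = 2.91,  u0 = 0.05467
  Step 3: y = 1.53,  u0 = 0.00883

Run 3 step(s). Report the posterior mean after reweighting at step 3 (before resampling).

step 1: w=[0.0162, 0.0351, 0.0358, 0.0738, 0.3148, 0.2706, 0.1195, 0.0899, 0.0158, 0.0147, 0.0093, 0.0028, 0.0017, 0.0000]  mean=-0.9231  Neff=4.9151  idx=[1, 3, 4, 4, 4, 4, 5, 5, 5, 5, 6, 6, 7, 9]
step 2: w=[0.0000, 0.0000, 0.0004, 0.0004, 0.0004, 0.0004, 0.0057, 0.0057, 0.0057, 0.0057, 0.0729, 0.0729, 0.1184, 0.7115]  mean=1.0297  Neff=1.8831  idx=[10, 11, 12, 12, 13, 13, 13, 13, 13, 13, 13, 13, 13, 13]
step 3: w=[0.0377, 0.0377, 0.0472, 0.0472, 0.0830, 0.0830, 0.0830, 0.0830, 0.0830, 0.0830, 0.0830, 0.0830, 0.0830, 0.0830]  mean=1.1745  Neff=13.1202  idx=[0, 2, 3, 4, 5, 6, 7, 8, 8, 9, 10, 11, 12, 13]

post_mean = 1.1745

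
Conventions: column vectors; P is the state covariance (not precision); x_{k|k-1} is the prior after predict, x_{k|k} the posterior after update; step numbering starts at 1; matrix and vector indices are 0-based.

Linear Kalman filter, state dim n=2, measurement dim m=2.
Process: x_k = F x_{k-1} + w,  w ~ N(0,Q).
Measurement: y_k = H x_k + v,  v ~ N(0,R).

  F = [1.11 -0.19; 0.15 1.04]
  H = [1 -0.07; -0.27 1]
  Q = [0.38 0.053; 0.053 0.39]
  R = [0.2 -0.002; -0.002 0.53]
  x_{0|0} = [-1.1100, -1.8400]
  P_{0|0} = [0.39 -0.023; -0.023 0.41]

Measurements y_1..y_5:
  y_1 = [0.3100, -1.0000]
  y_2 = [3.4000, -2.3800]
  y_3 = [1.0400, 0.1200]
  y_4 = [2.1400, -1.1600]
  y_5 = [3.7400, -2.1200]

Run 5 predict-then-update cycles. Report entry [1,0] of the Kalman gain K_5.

K[1,0] = 0.1254

step 1: x^-=[-0.8825, -2.0801]  P^-=[0.8850 0.0110; 0.0110 0.8351]  S=[1.0876 -0.2882; -0.2882 1.4236]  K=[0.8143 0.0047; 0.1176 0.6083]  nu=[1.0469, 0.8418]  x^+=[-0.0260, -1.4450]  P^+=[0.1661 0.0457; 0.0457 0.3345]
step 2: x^-=[0.2456, -1.5067]  P^-=[0.5774 0.0660; 0.0660 0.7698]  S=[0.7719 -0.1445; -0.1445 1.3062]  K=[0.7445 0.0136; 0.1261 0.5896]  nu=[3.0489, -0.8070]  x^+=[2.5047, -1.5980]  P^+=[0.1522 0.0468; 0.0468 0.3249]
step 3: x^-=[3.0839, -1.2862]  P^-=[0.5595 0.0668; 0.0668 0.7594]  S=[0.7538 -0.1381; -0.1381 1.2941]  K=[0.7385 0.0137; 0.1255 0.5863]  nu=[-2.1339, 2.2389]  x^+=[1.5388, -0.2415]  P^+=[0.1509 0.0465; 0.0465 0.3230]
step 4: x^-=[1.7539, -0.0204]  P^-=[0.5580 0.0667; 0.0667 0.7573]  S=[0.7524 -0.1377; -0.1377 1.2920]  K=[0.7379 0.0137; 0.1254 0.5856]  nu=[0.3846, -0.6661]  x^+=[2.0287, -0.3622]  P^+=[0.1508 0.0465; 0.0465 0.3227]
step 5: x^-=[2.3206, -0.0724]  P^-=[0.5579 0.0667; 0.0667 0.7569]  S=[0.7522 -0.1376; -0.1376 1.2915]  K=[0.7379 0.0137; 0.1254 0.5855]  nu=[1.4143, -1.4210]  x^+=[3.3448, -0.7270]  P^+=[0.1508 0.0465; 0.0465 0.3226]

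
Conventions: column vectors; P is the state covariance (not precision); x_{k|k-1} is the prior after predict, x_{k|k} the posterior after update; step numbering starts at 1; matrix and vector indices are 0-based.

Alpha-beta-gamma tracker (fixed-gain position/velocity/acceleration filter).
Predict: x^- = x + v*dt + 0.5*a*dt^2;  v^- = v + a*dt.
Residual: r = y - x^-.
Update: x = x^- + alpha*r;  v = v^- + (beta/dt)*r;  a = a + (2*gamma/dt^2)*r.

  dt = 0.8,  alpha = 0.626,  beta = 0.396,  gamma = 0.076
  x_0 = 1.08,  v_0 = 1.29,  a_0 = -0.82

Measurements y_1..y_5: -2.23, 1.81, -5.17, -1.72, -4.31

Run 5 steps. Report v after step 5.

v_post = -2.2463

step 1: x_pred=1.8496  r=-4.0796  x^+=-0.7042  v^+=-1.3854  a^+=-1.7889
step 2: x_pred=-2.3850  r=4.1950  x^+=0.2411  v^+=-0.7400  a^+=-0.7926
step 3: x_pred=-0.6046  r=-4.5654  x^+=-3.4625  v^+=-3.6340  a^+=-1.8769
step 4: x_pred=-6.9703  r=5.2503  x^+=-3.6836  v^+=-2.5366  a^+=-0.6299
step 5: x_pred=-5.9145  r=1.6045  x^+=-4.9101  v^+=-2.2463  a^+=-0.2489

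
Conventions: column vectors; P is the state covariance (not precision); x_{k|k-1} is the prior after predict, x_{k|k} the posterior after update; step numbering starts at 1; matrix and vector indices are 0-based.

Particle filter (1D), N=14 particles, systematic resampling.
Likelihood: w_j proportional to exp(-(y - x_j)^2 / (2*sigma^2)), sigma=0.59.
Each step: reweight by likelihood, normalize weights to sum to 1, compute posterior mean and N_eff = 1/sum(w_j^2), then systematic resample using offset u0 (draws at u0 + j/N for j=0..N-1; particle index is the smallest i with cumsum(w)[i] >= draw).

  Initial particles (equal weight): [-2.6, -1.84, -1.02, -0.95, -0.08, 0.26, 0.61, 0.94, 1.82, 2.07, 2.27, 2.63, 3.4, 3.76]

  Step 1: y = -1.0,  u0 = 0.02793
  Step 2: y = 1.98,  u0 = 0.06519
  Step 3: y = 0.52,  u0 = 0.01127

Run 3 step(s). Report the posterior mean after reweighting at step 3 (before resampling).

post_mean = 0.2264

step 1: w=[0.0090, 0.1291, 0.3555, 0.3544, 0.1055, 0.0364, 0.0086, 0.0016, 0.0000, 0.0000, 0.0000, 0.0000, 0.0000, 0.0000]  mean=-0.9524  Neff=3.5557  idx=[1, 1, 2, 2, 2, 2, 2, 3, 3, 3, 3, 3, 4, 5]
step 2: w=[0.0000, 0.0000, 0.0001, 0.0001, 0.0001, 0.0001, 0.0001, 0.0003, 0.0003, 0.0003, 0.0003, 0.0003, 0.1361, 0.8619]  mean=0.2112  Neff=1.3135  idx=[12, 12, 13, 13, 13, 13, 13, 13, 13, 13, 13, 13, 13, 13]
step 3: w=[0.0493, 0.0493, 0.0751, 0.0751, 0.0751, 0.0751, 0.0751, 0.0751, 0.0751, 0.0751, 0.0751, 0.0751, 0.0751, 0.0751]  mean=0.2264  Neff=13.7806  idx=[0, 1, 2, 3, 4, 5, 6, 7, 8, 9, 10, 11, 12, 13]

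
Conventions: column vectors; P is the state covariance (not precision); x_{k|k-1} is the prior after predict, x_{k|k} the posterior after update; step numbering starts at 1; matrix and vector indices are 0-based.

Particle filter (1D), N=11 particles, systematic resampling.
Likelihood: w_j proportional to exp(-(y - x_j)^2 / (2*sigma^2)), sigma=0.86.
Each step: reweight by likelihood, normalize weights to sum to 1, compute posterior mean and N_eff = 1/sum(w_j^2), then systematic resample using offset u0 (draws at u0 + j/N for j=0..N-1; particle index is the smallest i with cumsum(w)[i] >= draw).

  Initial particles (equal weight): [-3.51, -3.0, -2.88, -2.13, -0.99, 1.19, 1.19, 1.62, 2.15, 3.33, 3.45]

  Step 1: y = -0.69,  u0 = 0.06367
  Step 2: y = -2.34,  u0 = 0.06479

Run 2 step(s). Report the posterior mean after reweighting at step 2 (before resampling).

post_mean = -1.5453

step 1: w=[0.0031, 0.0184, 0.0265, 0.1671, 0.6389, 0.0623, 0.0623, 0.0184, 0.0029, 0.0000, 0.0000]  mean=-0.9469  Neff=2.2456  idx=[3, 3, 4, 4, 4, 4, 4, 4, 4, 5, 6]
step 2: w=[0.2437, 0.2437, 0.0732, 0.0732, 0.0732, 0.0732, 0.0732, 0.0732, 0.0732, 0.0001, 0.0001]  mean=-1.5453  Neff=6.3990  idx=[0, 0, 1, 1, 1, 2, 3, 4, 6, 7, 8]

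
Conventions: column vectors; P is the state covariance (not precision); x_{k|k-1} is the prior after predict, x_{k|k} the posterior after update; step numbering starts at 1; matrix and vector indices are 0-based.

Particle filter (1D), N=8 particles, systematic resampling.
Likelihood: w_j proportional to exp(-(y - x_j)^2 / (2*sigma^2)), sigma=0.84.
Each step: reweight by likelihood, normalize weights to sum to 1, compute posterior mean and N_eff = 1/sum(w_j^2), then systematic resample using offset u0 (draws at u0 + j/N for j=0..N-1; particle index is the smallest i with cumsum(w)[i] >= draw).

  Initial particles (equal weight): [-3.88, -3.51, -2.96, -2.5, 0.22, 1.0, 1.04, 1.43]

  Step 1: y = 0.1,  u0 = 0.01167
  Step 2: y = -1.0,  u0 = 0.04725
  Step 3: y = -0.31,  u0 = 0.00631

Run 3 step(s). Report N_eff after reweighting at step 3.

step 1: w=[0.0000, 0.0000, 0.0006, 0.0035, 0.4154, 0.2364, 0.2244, 0.1198]  mean=0.7219  Neff=3.4117  idx=[4, 4, 4, 4, 5, 5, 6, 7]
step 2: w=[0.2207, 0.2207, 0.2207, 0.2207, 0.0372, 0.0372, 0.0332, 0.0097]  mean=0.3170  Neff=5.0312  idx=[0, 0, 1, 1, 2, 3, 3, 5]
step 3: w=[0.1358, 0.1358, 0.1358, 0.1358, 0.1358, 0.1358, 0.1358, 0.0491]  mean=0.2583  Neff=7.6000  idx=[0, 0, 1, 2, 3, 4, 5, 6]

N_eff = 7.6000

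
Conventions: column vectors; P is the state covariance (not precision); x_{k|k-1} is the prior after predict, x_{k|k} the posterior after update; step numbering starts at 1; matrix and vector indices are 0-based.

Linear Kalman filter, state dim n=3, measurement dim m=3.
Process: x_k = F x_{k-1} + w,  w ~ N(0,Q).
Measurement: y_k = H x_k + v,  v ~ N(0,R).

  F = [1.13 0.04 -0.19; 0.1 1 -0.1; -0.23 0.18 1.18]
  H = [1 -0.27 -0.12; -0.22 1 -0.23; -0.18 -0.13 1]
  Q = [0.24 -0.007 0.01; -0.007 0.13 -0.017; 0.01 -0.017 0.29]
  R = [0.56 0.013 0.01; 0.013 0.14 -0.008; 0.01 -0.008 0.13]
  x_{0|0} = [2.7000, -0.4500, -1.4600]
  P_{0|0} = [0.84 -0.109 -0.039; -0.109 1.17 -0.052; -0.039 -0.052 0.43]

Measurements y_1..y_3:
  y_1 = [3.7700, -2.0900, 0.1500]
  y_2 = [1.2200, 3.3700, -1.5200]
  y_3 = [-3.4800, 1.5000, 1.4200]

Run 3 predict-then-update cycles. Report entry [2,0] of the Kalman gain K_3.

step 1: x^-=[3.3104, -0.0340, -2.4248]  P^-=[1.3377 0.0345 -0.3718; 0.0345 1.3021 0.0807; -0.3718 0.0807 0.9792]  S=[2.0825 -0.4982 -0.7058; -0.4982 1.4687 -0.2052; -0.7058 -0.2052 1.2890]  K=[0.6399 0.0823 -0.1153; 0.1096 0.9246 0.1337; 0.0692 0.1006 0.8573]  nu=[0.1594, -1.8854, 3.1663]  x^+=[2.8923, -1.3365, 0.1110]  P^+=[0.4023 0.1276 0.0798; 0.1276 0.1708 0.0563; 0.0798 0.0563 0.1330]
step 2: x^-=[3.1937, -1.0584, -0.7748]  P^-=[0.7352 0.1711 0.0122; 0.1711 0.3188 0.0384; 0.0122 0.0384 0.4721]  S=[1.2324 -0.0453 -0.1790; -0.0453 0.4277 -0.1175; -0.1790 -0.1175 0.6249]  K=[0.5514 0.0574 -0.0591; 0.1050 0.6762 0.1030; 0.0696 0.0493 0.7731]  nu=[-2.3524, 4.9528, -0.3080]  x^+=[2.1991, 2.0121, -0.9325]  P^+=[0.3473 0.1091 0.0741; 0.1091 0.1297 0.0455; 0.0741 0.0455 0.1201]
step 3: x^-=[2.7426, 2.3253, -1.2440]  P^-=[0.6654 0.1448 0.0175; 0.1448 0.2756 0.0244; 0.0175 0.0244 0.4498]  S=[1.1711 -0.0469 -0.1542; -0.0469 0.3984 -0.1209; -0.1542 -0.1209 0.6002]  K=[0.5262 0.0296 -0.0606; 0.0950 0.6362 0.0900; 0.0648 0.0306 0.7618]  nu=[-5.7441, -0.5080, 3.4599]  x^+=[-0.5045, 1.7681, 1.0042]  P^+=[0.3298 0.1000 0.0695; 0.1000 0.1211 0.0413; 0.0695 0.0413 0.1173]

K[2,0] = 0.0648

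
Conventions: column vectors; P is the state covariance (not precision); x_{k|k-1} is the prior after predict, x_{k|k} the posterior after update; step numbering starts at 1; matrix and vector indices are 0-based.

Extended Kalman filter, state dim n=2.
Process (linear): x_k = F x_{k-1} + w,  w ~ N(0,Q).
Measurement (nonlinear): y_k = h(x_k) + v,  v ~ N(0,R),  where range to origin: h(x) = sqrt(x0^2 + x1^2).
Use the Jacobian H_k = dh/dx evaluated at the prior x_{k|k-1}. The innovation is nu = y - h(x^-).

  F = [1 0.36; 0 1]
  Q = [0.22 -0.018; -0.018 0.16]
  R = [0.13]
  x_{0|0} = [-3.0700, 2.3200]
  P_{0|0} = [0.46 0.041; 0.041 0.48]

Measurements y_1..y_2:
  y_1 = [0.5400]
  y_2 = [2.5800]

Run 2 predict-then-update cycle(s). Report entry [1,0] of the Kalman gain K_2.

K[1,0] = 0.9048

step 1: x^-=[-2.2348, 2.3200]  P^-=[0.7717 0.1958; 0.1958 0.6400]  H_jac=[-0.6938 0.7202]  S=[0.6377]  K=[-0.6184; 0.5098]  nu=[-2.6813]  x^+=[-0.5767, 0.9532]  P^+=[0.5278 0.3968; 0.3968 0.4743]
step 2: x^-=[-0.2335, 0.9532]  P^-=[1.0950 0.5496; 0.5496 0.6343]  H_jac=[-0.2380 0.9713]  S=[0.5363]  K=[0.5094; 0.9048]  nu=[1.5986]  x^+=[0.5808, 2.3997]  P^+=[0.9559 0.3024; 0.3024 0.1952]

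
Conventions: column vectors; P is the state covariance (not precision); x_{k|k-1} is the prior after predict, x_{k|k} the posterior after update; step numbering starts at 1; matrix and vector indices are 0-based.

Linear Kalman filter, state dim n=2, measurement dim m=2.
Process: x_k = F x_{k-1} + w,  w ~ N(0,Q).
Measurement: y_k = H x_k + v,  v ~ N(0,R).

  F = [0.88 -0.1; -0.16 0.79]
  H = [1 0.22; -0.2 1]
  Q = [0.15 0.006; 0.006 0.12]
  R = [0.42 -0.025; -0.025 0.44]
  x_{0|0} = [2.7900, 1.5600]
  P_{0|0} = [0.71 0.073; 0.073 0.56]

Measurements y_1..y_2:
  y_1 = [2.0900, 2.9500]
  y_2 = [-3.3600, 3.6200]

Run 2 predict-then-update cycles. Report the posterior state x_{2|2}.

step 1: x^-=[2.2992, 0.7860]  P^-=[0.6926 -0.0863; -0.0863 0.4692]  S=[1.0973 -0.1428; -0.1428 0.9714]  K=[0.5951 -0.1439; 0.0822 0.5129]  nu=[-0.3821, 2.6238]  x^+=[1.6941, 2.1003]  P^+=[0.2593 -0.0263; -0.0263 0.2183]
step 2: x^-=[1.2808, 1.3881]  P^-=[0.3577 -0.0665; -0.0665 0.2696]  S=[0.7614 -0.1008; -0.1008 0.7505]  K=[0.4339 -0.1257; 0.0412 0.3824]  nu=[-4.9462, 2.4880]  x^+=[-1.1778, 2.1360]  P^+=[0.1915 -0.0278; -0.0278 0.1617]

x_post = [-1.1778, 2.1360]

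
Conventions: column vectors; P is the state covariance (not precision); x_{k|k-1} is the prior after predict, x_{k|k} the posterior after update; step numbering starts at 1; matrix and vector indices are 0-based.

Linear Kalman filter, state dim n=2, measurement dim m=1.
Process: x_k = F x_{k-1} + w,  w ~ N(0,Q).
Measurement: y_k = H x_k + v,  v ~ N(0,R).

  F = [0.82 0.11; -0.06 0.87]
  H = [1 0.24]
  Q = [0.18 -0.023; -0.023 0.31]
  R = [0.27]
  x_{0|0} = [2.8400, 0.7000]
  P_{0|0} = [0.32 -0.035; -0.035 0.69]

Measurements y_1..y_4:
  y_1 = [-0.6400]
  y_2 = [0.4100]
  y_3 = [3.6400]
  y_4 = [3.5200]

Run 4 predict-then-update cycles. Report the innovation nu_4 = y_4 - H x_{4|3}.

innov = [1.7533]

step 1: x^-=[2.4058, 0.4386]  P^-=[0.3972 0.0026; 0.0026 0.8371]  S=[0.7166]  K=[0.5551; 0.2839]  nu=[-3.1511]  x^+=[0.6566, -0.4560]  P^+=[0.1764 -0.1104; -0.1104 0.7793]
step 2: x^-=[0.4883, -0.4361]  P^-=[0.2881 -0.0351; -0.0351 0.9120]  S=[0.5938]  K=[0.4710; 0.3095]  nu=[0.0264]  x^+=[0.5007, -0.4279]  P^+=[0.1564 -0.1217; -0.1217 0.8551]
step 3: x^-=[0.3635, -0.4023]  P^-=[0.2735 -0.0349; -0.0349 0.9705]  S=[0.5827]  K=[0.4551; 0.3399]  nu=[3.3731]  x^+=[1.8985, 0.7442]  P^+=[0.1529 -0.1250; -0.1250 0.9032]
step 4: x^-=[1.6386, 0.5336]  P^-=[0.2712 -0.0324; -0.0324 1.0072]  S=[0.5836]  K=[0.4513; 0.3586]  nu=[1.7533]  x^+=[2.4299, 1.1624]  P^+=[0.1523 -0.1269; -0.1269 0.9322]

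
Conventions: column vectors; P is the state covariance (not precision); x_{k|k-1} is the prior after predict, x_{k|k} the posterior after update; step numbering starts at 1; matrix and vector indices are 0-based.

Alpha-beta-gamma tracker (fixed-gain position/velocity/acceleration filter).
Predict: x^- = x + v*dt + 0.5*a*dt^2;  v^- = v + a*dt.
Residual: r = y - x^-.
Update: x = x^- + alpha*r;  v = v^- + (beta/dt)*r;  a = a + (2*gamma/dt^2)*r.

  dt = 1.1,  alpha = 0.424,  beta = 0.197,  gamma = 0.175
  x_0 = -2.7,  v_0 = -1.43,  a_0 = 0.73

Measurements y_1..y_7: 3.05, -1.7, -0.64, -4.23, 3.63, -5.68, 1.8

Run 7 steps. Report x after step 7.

step 1: x_pred=-3.8313  r=6.8813  x^+=-0.9137  v^+=0.6054  a^+=2.7205
step 2: x_pred=1.3982  r=-3.0982  x^+=0.0845  v^+=3.0431  a^+=1.8243
step 3: x_pred=4.5356  r=-5.1756  x^+=2.3412  v^+=4.1229  a^+=0.3272
step 4: x_pred=7.0743  r=-11.3043  x^+=2.2813  v^+=2.4584  a^+=-2.9426
step 5: x_pred=3.2052  r=0.4248  x^+=3.3853  v^+=-0.7024  a^+=-2.8197
step 6: x_pred=0.9067  r=-6.5867  x^+=-1.8861  v^+=-4.9838  a^+=-4.7250
step 7: x_pred=-10.2268  r=12.0268  x^+=-5.1274  v^+=-8.0273  a^+=-1.2461

x_post = -5.1274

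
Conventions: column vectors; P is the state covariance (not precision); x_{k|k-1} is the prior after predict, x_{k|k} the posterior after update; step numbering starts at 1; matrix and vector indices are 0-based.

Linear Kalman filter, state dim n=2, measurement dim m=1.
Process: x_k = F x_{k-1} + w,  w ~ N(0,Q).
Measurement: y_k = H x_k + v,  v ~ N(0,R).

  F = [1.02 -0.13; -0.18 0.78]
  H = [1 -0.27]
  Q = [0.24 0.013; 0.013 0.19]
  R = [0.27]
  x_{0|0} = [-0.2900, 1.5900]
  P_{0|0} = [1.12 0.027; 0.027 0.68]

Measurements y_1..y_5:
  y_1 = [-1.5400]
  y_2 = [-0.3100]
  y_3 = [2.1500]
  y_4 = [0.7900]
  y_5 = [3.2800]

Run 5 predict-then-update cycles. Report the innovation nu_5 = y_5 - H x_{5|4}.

innov = [2.3258]

step 1: x^-=[-0.5025, 1.2924]  P^-=[1.4096 -0.2395; -0.2395 0.6324]  S=[1.8550]  K=[0.7947; -0.2211]  nu=[-0.6886]  x^+=[-1.0497, 1.4447]  P^+=[0.2379 0.0865; 0.0865 0.5417]
step 2: x^-=[-1.2585, 1.3158]  P^-=[0.4738 -0.0147; -0.0147 0.5030]  S=[0.7884]  K=[0.6060; -0.1909]  nu=[1.3038]  x^+=[-0.4685, 1.0668]  P^+=[0.1843 0.0765; 0.0765 0.4742]
step 3: x^-=[-0.6165, 0.9165]  P^-=[0.4194 -0.0063; -0.0063 0.4630]  S=[0.7266]  K=[0.5796; -0.1807]  nu=[3.0140]  x^+=[1.1304, 0.3719]  P^+=[0.1753 0.0698; 0.0698 0.4393]
step 4: x^-=[1.1047, 0.0866]  P^-=[0.4113 -0.0066; -0.0066 0.4433]  S=[0.7172]  K=[0.5760; -0.1760]  nu=[-0.2913]  x^+=[0.9369, 0.1379]  P^+=[0.1734 0.0662; 0.0662 0.4211]
step 5: x^-=[0.9377, -0.0611]  P^-=[0.4100 -0.0073; -0.0073 0.4332]  S=[0.7155]  K=[0.5757; -0.1737]  nu=[2.3258]  x^+=[2.2767, -0.4652]  P^+=[0.1728 0.0642; 0.0642 0.4116]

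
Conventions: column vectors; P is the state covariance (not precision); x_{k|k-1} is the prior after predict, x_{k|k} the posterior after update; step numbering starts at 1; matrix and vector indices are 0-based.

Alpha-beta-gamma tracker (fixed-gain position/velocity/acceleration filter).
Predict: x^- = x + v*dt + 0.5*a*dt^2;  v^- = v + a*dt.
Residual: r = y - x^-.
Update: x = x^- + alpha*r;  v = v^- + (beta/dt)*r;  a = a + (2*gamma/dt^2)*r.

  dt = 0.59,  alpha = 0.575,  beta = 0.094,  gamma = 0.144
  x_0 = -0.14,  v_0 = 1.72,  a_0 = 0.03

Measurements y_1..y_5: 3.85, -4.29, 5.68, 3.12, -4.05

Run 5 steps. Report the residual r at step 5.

resid = -7.5984

step 1: x_pred=0.8800  r=2.9700  x^+=2.5878  v^+=2.2109  a^+=2.4872
step 2: x_pred=4.3251  r=-8.6151  x^+=-0.6286  v^+=2.3058  a^+=-4.6405
step 3: x_pred=-0.0759  r=5.7559  x^+=3.2338  v^+=0.4849  a^+=0.1216
step 4: x_pred=3.5410  r=-0.4210  x^+=3.2989  v^+=0.4896  a^+=-0.2267
step 5: x_pred=3.5484  r=-7.5984  x^+=-0.8207  v^+=-0.8547  a^+=-6.5132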